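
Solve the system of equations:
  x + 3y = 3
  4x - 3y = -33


Using Cramer's rule:
Determinant D = (1)(-3) - (4)(3) = -3 - 12 = -15
Dx = (3)(-3) - (-33)(3) = -9 + 99 = 90
Dy = (1)(-33) - (4)(3) = -33 - 12 = -45
x = Dx/D = 90/-15 = -6
y = Dy/D = -45/-15 = 3

x = -6, y = 3


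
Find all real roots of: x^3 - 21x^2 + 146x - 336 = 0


Let p(x) = x^3 - 21x^2 + 146x - 336. By the rational root theorem (leading coefficient 1), any rational root is an integer divisor of 336: try ±1, ±2, ... in turn.
Test x = 1: value = -210 ≠ 0.
Test x = -1: value = -504 ≠ 0.
Test x = 2: value = -120 ≠ 0.
Test x = -2: value = -720 ≠ 0.
Test x = 3: value = -60 ≠ 0.
Test x = -3: value = -990 ≠ 0.
Test x = 4: value = -24 ≠ 0.
Test x = -4: value = -1320 ≠ 0.
Test x = 6: value = 0 ✓, so (x - 6) is a factor.
Synthetic division by (x - 6): bring down 1; 1(6) - 21 = -15; (-15)(6) + 146 = 56; 56(6) - 336 = 0 → quotient x^2 - 15x + 56, remainder 0.
Solve the quadratic x^2 - 15x + 56 = 0: discriminant = (-15)^2 - 4(1)(56) = 225 - 224 = 1.
sqrt(1) = 1, so x = (15 ± 1)/2: x = 8 or x = 7.

x = 6, x = 7, x = 8


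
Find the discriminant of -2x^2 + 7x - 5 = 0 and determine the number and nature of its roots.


For ax^2 + bx + c = 0, discriminant D = b^2 - 4ac
Here a = -2, b = 7, c = -5
D = (7)^2 - 4(-2)(-5) = 49 - 40 = 9

D = 9 > 0 and is a perfect square (sqrt = 3)
The equation has 2 distinct real rational roots.

Discriminant = 9, 2 distinct real rational roots


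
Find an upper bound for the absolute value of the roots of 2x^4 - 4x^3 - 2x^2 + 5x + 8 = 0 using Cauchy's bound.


Cauchy's bound: all roots r satisfy |r| <= 1 + max(|a_i/a_n|) for i = 0,...,n-1
where a_n is the leading coefficient.

Coefficients: [2, -4, -2, 5, 8]
Leading coefficient a_n = 2
Ratios |a_i/a_n|: 2, 1, 5/2, 4
Maximum ratio: 4
Cauchy's bound: |r| <= 1 + 4 = 5

Upper bound = 5


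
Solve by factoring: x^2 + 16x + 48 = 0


We need two numbers that multiply to 48 and add to 16.
Those numbers are 4 and 12 (since 4 * 12 = 48 and 4 + 12 = 16).
So x^2 + 16x + 48 = (x + 4)(x + 12) = 0
Setting each factor to zero: x = -4 or x = -12

x = -12, x = -4


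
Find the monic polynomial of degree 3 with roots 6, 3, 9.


A monic polynomial with roots 6, 3, 9 is:
p(x) = (x - 6)(x - 3)(x - 9)
After multiplying by (x - 6): x - 6
After multiplying by (x - 3): x^2 - 9x + 18
After multiplying by (x - 9): x^3 - 18x^2 + 99x - 162

x^3 - 18x^2 + 99x - 162


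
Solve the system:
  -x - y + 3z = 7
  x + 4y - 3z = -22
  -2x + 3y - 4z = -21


Using Cramer's rule. Expand each determinant along the first row.
D  = (-1)*[4*(-4) - (-3)*3] - (-1)*[1*(-4) - (-3)*(-2)] + 3*[1*3 - 4*(-2)]
  = (-1)*(-7) - (-1)*(-10) + 3*(11) = 30
Dx = 7*[4*(-4) - (-3)*3] - (-1)*[(-22)*(-4) - (-3)*(-21)] + 3*[(-22)*3 - 4*(-21)]
  = 7*(-7) - (-1)*(25) + 3*(18) = 30
Dy = (-1)*[(-22)*(-4) - (-3)*(-21)] - 7*[1*(-4) - (-3)*(-2)] + 3*[1*(-21) - (-22)*(-2)]
  = (-1)*(25) - 7*(-10) + 3*(-65) = -150
Dz = (-1)*[4*(-21) - (-22)*3] - (-1)*[1*(-21) - (-22)*(-2)] + 7*[1*3 - 4*(-2)]
  = (-1)*(-18) - (-1)*(-65) + 7*(11) = 30
x = Dx/D = 30/30 = 1, y = Dy/D = -150/30 = -5, z = Dz/D = 30/30 = 1
Check eq1: (-1)(1) + (-1)(-5) + (3)(1) = 7 = 7 ✓
Check eq2: (1)(1) + (4)(-5) + (-3)(1) = -22 = -22 ✓
Check eq3: (-2)(1) + (3)(-5) + (-4)(1) = -21 = -21 ✓

x = 1, y = -5, z = 1


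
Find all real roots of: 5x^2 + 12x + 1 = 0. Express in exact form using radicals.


Using the quadratic formula: x = (-b ± sqrt(b^2 - 4ac)) / (2a)
Here a = 5, b = 12, c = 1
Discriminant = b^2 - 4ac = 12^2 - 4(5)(1) = 144 - 20 = 124
Since discriminant = 124 > 0, there are two real roots.
x = (-12 ± 2*sqrt(31)) / 10
Simplifying: x = (-6 ± sqrt(31)) / 5
Numerically: x ≈ -0.0864 or x ≈ -2.3136

x = (-6 + sqrt(31)) / 5 or x = (-6 - sqrt(31)) / 5


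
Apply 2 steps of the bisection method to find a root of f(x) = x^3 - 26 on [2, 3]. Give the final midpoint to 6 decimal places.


f(x) = x^3 - 26
f(2) = -18 < 0
f(3) = 1 > 0

Step 1: midpoint = (2.000000 + 3.000000)/2 = 2.500000
  f(2.500000) = -10.375000
  f(mid) < 0, so root is in [2.500000, 3.000000]

Step 2: midpoint = (2.500000 + 3.000000)/2 = 2.750000
  f(2.750000) = -5.203125
  f(mid) < 0, so root is in [2.750000, 3.000000]

midpoint = 2.750000


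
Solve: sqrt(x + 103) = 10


Square both sides: x + 103 = 10^2 = 100
x = 100 - 103 = -3
x = -3
Check: sqrt(1*(-3) + 103) = sqrt(100) = 10 ✓

x = -3


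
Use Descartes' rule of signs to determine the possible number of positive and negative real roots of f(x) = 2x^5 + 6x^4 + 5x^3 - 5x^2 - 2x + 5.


Descartes' rule of signs:

For positive roots, count sign changes in f(x) = 2x^5 + 6x^4 + 5x^3 - 5x^2 - 2x + 5:
Signs of coefficients: +, +, +, -, -, +
Number of sign changes: 2
Possible positive real roots: 2, 0

For negative roots, examine f(-x) = -2x^5 + 6x^4 - 5x^3 - 5x^2 + 2x + 5:
Signs of coefficients: -, +, -, -, +, +
Number of sign changes: 3
Possible negative real roots: 3, 1

Positive roots: 2 or 0; Negative roots: 3 or 1


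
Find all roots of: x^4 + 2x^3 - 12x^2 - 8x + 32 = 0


Let p(x) = x^4 + 2x^3 - 12x^2 - 8x + 32. By the rational root theorem (leading coefficient 1), any rational root is an integer divisor of 32: try ±1, ±2, ... in turn.
Test x = 1: value = 15 ≠ 0.
Test x = -1: value = 27 ≠ 0.
Test x = 2: value = 0 ✓, so (x - 2) is a factor.
Synthetic division by (x - 2): bring down 1; 1(2) + 2 = 4; 4(2) - 12 = -4; (-4)(2) - 8 = -16; (-16)(2) + 32 = 0 → quotient x^3 + 4x^2 - 4x - 16, remainder 0.
Continue with the quotient x^3 + 4x^2 - 4x - 16 (candidates must divide 16; re-test x = 2 first in case it repeats).
Test x = 2: value = 0 ✓, so (x - 2) is a factor.
Synthetic division by (x - 2): bring down 1; 1(2) + 4 = 6; 6(2) - 4 = 8; 8(2) - 16 = 0 → quotient x^2 + 6x + 8, remainder 0.
Solve the quadratic x^2 + 6x + 8 = 0: discriminant = 6^2 - 4(1)(8) = 36 - 32 = 4.
sqrt(4) = 2, so x = (-6 ± 2)/2: x = -2 or x = -4.
Collecting all roots found:

x = -4, x = -2, x = 2 (multiplicity 2)


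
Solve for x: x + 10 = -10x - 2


Starting with: x + 10 = -10x - 2
Move all x terms to left: (1 + 10)x = -2 - 10
Simplify: 11x = -12
Divide both sides by 11: x = -12/11

x = -12/11


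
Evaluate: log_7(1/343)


We need the exponent such that 7^? = 1/343
7^(-3) = 1/7^3 = 1/343
Therefore log_7(1/343) = -3

-3


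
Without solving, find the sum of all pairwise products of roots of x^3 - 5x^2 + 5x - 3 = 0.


By Vieta's formulas for x^3 + bx^2 + cx + d = 0:
  r1 + r2 + r3 = -b/a = 5
  r1*r2 + r1*r3 + r2*r3 = c/a = 5
  r1*r2*r3 = -d/a = 3


Sum of pairwise products = 5


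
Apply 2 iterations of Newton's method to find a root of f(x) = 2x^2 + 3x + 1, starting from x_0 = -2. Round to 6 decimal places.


Newton's method: x_(n+1) = x_n - f(x_n)/f'(x_n)
f(x) = 2x^2 + 3x + 1
f'(x) = 4x + 3

Iteration 1:
  f(-2.000000) = 3.000000
  f'(-2.000000) = -5.000000
  x_1 = -2.000000 - (3.000000)/(-5.000000) = -1.400000

Iteration 2:
  f(-1.400000) = 0.720000
  f'(-1.400000) = -2.600000
  x_2 = -1.400000 - (0.720000)/(-2.600000) = -1.123077

x_2 = -1.123077


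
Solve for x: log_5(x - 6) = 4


Convert to exponential form: x - 6 = 5^4 = 625
x = 625 + 6 = 631
Check: log_5(631 - 6) = log_5(625) = log_5(625) = 4 ✓

x = 631


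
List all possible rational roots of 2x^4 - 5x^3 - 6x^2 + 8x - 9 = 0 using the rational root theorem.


Rational root theorem: possible roots are ±p/q where:
  p divides the constant term (-9): p ∈ {1, 3, 9}
  q divides the leading coefficient (2): q ∈ {1, 2}

All possible rational roots: -9, -9/2, -3, -3/2, -1, -1/2, 1/2, 1, 3/2, 3, 9/2, 9

-9, -9/2, -3, -3/2, -1, -1/2, 1/2, 1, 3/2, 3, 9/2, 9


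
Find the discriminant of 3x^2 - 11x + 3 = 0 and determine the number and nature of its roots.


For ax^2 + bx + c = 0, discriminant D = b^2 - 4ac
Here a = 3, b = -11, c = 3
D = (-11)^2 - 4(3)(3) = 121 - 36 = 85

D = 85 > 0 but not a perfect square
The equation has 2 distinct real irrational roots.

Discriminant = 85, 2 distinct real irrational roots


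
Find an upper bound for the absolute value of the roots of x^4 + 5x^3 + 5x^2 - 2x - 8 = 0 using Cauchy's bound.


Cauchy's bound: all roots r satisfy |r| <= 1 + max(|a_i/a_n|) for i = 0,...,n-1
where a_n is the leading coefficient.

Coefficients: [1, 5, 5, -2, -8]
Leading coefficient a_n = 1
Ratios |a_i/a_n|: 5, 5, 2, 8
Maximum ratio: 8
Cauchy's bound: |r| <= 1 + 8 = 9

Upper bound = 9


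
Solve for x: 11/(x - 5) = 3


Multiply both sides by (x - 5): 11 = 3(x - 5)
Distribute: 11 = 3x - 15
3x = 11 + 15 = 26
x = 26/3

x = 26/3


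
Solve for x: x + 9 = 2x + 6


Starting with: x + 9 = 2x + 6
Move all x terms to left: (1 - 2)x = 6 - 9
Simplify: -x = -3
Divide both sides by -1: x = 3

x = 3


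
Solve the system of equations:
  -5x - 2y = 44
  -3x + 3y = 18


Using Cramer's rule:
Determinant D = (-5)(3) - (-3)(-2) = -15 - 6 = -21
Dx = (44)(3) - (18)(-2) = 132 + 36 = 168
Dy = (-5)(18) - (-3)(44) = -90 + 132 = 42
x = Dx/D = 168/-21 = -8
y = Dy/D = 42/-21 = -2

x = -8, y = -2


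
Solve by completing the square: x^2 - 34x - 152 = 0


Start: x^2 - 34x - 152 = 0
Move constant: x^2 - 34x = 152
Half of -34 is -17, squared is 289
Add 289 to both sides: x^2 - 34x + 289 = 441
(x - 17)^2 = 441
x - 17 = ±21
x = 17 + 21 = 38 or x = 17 - 21 = -4

x = -4, x = 38


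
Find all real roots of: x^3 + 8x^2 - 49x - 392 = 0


Let p(x) = x^3 + 8x^2 - 49x - 392. By the rational root theorem (leading coefficient 1), any rational root is an integer divisor of 392: try ±1, ±2, ... in turn.
Test x = 1: value = -432 ≠ 0.
Test x = -1: value = -336 ≠ 0.
Test x = 2: value = -450 ≠ 0.
Test x = -2: value = -270 ≠ 0.
Test x = 4: value = -396 ≠ 0.
Test x = -4: value = -132 ≠ 0.
Test x = 7: value = 0 ✓, so (x - 7) is a factor.
Synthetic division by (x - 7): bring down 1; 1(7) + 8 = 15; 15(7) - 49 = 56; 56(7) - 392 = 0 → quotient x^2 + 15x + 56, remainder 0.
Solve the quadratic x^2 + 15x + 56 = 0: discriminant = 15^2 - 4(1)(56) = 225 - 224 = 1.
sqrt(1) = 1, so x = (-15 ± 1)/2: x = -7 or x = -8.

x = -8, x = -7, x = 7


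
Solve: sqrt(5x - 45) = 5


Square both sides: 5x - 45 = 5^2 = 25
5x = 25 + 45 = 70
x = 14
Check: sqrt(5*14 - 45) = sqrt(25) = 5 ✓

x = 14


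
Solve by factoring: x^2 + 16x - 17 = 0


We need two numbers that multiply to -17 and add to 16.
Those numbers are -1 and 17 (since (-1) * 17 = -17 and (-1) + 17 = 16).
So x^2 + 16x - 17 = (x - 1)(x + 17) = 0
Setting each factor to zero: x = 1 or x = -17

x = -17, x = 1


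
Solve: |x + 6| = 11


An absolute value equation |expr| = 11 gives two cases:
Case 1: x + 6 = 11
  x = 5, so x = 5
Case 2: x + 6 = -11
  x = -17, so x = -17

x = -17, x = 5


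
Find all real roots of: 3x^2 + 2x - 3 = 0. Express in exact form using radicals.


Using the quadratic formula: x = (-b ± sqrt(b^2 - 4ac)) / (2a)
Here a = 3, b = 2, c = -3
Discriminant = b^2 - 4ac = 2^2 - 4(3)(-3) = 4 + 36 = 40
Since discriminant = 40 > 0, there are two real roots.
x = (-2 ± 2*sqrt(10)) / 6
Simplifying: x = (-1 ± sqrt(10)) / 3
Numerically: x ≈ 0.7208 or x ≈ -1.3874

x = (-1 + sqrt(10)) / 3 or x = (-1 - sqrt(10)) / 3


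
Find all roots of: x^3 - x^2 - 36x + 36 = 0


Let p(x) = x^3 - x^2 - 36x + 36. By the rational root theorem (leading coefficient 1), any rational root is an integer divisor of 36: try ±1, ±2, ... in turn.
Test x = 1: value = 0 ✓, so (x - 1) is a factor.
Synthetic division by (x - 1): bring down 1; 1(1) - 1 = 0; 0(1) - 36 = -36; (-36)(1) + 36 = 0 → quotient x^2 - 36, remainder 0.
Solve the quadratic x^2 - 36 = 0: discriminant = 0^2 - 4(1)(-36) = 0 + 144 = 144.
sqrt(144) = 12, so x = (0 ± 12)/2: x = 6 or x = -6.
Collecting all roots found:

x = -6, x = 1, x = 6


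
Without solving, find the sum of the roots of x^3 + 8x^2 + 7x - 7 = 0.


By Vieta's formulas for x^3 + bx^2 + cx + d = 0:
  r1 + r2 + r3 = -b/a = -8
  r1*r2 + r1*r3 + r2*r3 = c/a = 7
  r1*r2*r3 = -d/a = 7


Sum = -8


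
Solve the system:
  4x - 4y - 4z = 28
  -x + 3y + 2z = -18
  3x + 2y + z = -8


Using Cramer's rule. Expand each determinant along the first row.
D  = 4*[3*1 - 2*2] - (-4)*[(-1)*1 - 2*3] + (-4)*[(-1)*2 - 3*3]
  = 4*(-1) - (-4)*(-7) + (-4)*(-11) = 12
Dx = 28*[3*1 - 2*2] - (-4)*[(-18)*1 - 2*(-8)] + (-4)*[(-18)*2 - 3*(-8)]
  = 28*(-1) - (-4)*(-2) + (-4)*(-12) = 12
Dy = 4*[(-18)*1 - 2*(-8)] - 28*[(-1)*1 - 2*3] + (-4)*[(-1)*(-8) - (-18)*3]
  = 4*(-2) - 28*(-7) + (-4)*(62) = -60
Dz = 4*[3*(-8) - (-18)*2] - (-4)*[(-1)*(-8) - (-18)*3] + 28*[(-1)*2 - 3*3]
  = 4*(12) - (-4)*(62) + 28*(-11) = -12
x = Dx/D = 12/12 = 1, y = Dy/D = -60/12 = -5, z = Dz/D = -12/12 = -1
Check eq1: (4)(1) + (-4)(-5) + (-4)(-1) = 28 = 28 ✓
Check eq2: (-1)(1) + (3)(-5) + (2)(-1) = -18 = -18 ✓
Check eq3: (3)(1) + (2)(-5) + (1)(-1) = -8 = -8 ✓

x = 1, y = -5, z = -1


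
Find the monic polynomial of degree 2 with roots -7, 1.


A monic polynomial with roots -7, 1 is:
p(x) = (x + 7)(x - 1)
After multiplying by (x + 7): x + 7
After multiplying by (x - 1): x^2 + 6x - 7

x^2 + 6x - 7


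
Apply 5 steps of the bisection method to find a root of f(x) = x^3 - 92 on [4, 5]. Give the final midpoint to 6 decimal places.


f(x) = x^3 - 92
f(4) = -28 < 0
f(5) = 33 > 0

Step 1: midpoint = (4.000000 + 5.000000)/2 = 4.500000
  f(4.500000) = -0.875000
  f(mid) < 0, so root is in [4.500000, 5.000000]

Step 2: midpoint = (4.500000 + 5.000000)/2 = 4.750000
  f(4.750000) = 15.171875
  f(mid) > 0, so root is in [4.500000, 4.750000]

Step 3: midpoint = (4.500000 + 4.750000)/2 = 4.625000
  f(4.625000) = 6.931641
  f(mid) > 0, so root is in [4.500000, 4.625000]

Step 4: midpoint = (4.500000 + 4.625000)/2 = 4.562500
  f(4.562500) = 2.974854
  f(mid) > 0, so root is in [4.500000, 4.562500]

Step 5: midpoint = (4.500000 + 4.562500)/2 = 4.531250
  f(4.531250) = 1.036652
  f(mid) > 0, so root is in [4.500000, 4.531250]

midpoint = 4.531250


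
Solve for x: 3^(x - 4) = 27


Express both sides with the same base.
27 = 3^3
Since the bases match, equate exponents: x - 4 = 3
So x = 3 - (-4) = 7

x = 7


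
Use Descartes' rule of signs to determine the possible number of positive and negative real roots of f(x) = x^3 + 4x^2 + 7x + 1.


Descartes' rule of signs:

For positive roots, count sign changes in f(x) = x^3 + 4x^2 + 7x + 1:
Signs of coefficients: +, +, +, +
Number of sign changes: 0
Possible positive real roots: 0

For negative roots, examine f(-x) = -x^3 + 4x^2 - 7x + 1:
Signs of coefficients: -, +, -, +
Number of sign changes: 3
Possible negative real roots: 3, 1

Positive roots: 0; Negative roots: 3 or 1


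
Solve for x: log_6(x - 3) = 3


Convert to exponential form: x - 3 = 6^3 = 216
x = 216 + 3 = 219
Check: log_6(219 - 3) = log_6(216) = log_6(216) = 3 ✓

x = 219


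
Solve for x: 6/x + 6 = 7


Subtract 6 from both sides: 6/x = 1
Multiply both sides by x: 6 = 1 * x
Divide by 1: x = 6

x = 6


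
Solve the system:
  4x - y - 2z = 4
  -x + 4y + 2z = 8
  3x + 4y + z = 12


Using Cramer's rule. Expand each determinant along the first row.
D  = 4*[4*1 - 2*4] - (-1)*[(-1)*1 - 2*3] + (-2)*[(-1)*4 - 4*3]
  = 4*(-4) - (-1)*(-7) + (-2)*(-16) = 9
Dx = 4*[4*1 - 2*4] - (-1)*[8*1 - 2*12] + (-2)*[8*4 - 4*12]
  = 4*(-4) - (-1)*(-16) + (-2)*(-16) = 0
Dy = 4*[8*1 - 2*12] - 4*[(-1)*1 - 2*3] + (-2)*[(-1)*12 - 8*3]
  = 4*(-16) - 4*(-7) + (-2)*(-36) = 36
Dz = 4*[4*12 - 8*4] - (-1)*[(-1)*12 - 8*3] + 4*[(-1)*4 - 4*3]
  = 4*(16) - (-1)*(-36) + 4*(-16) = -36
x = Dx/D = 0/9 = 0, y = Dy/D = 36/9 = 4, z = Dz/D = -36/9 = -4
Check eq1: (4)(0) + (-1)(4) + (-2)(-4) = 4 = 4 ✓
Check eq2: (-1)(0) + (4)(4) + (2)(-4) = 8 = 8 ✓
Check eq3: (3)(0) + (4)(4) + (1)(-4) = 12 = 12 ✓

x = 0, y = 4, z = -4


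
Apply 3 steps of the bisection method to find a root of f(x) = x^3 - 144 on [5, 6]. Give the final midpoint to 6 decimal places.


f(x) = x^3 - 144
f(5) = -19 < 0
f(6) = 72 > 0

Step 1: midpoint = (5.000000 + 6.000000)/2 = 5.500000
  f(5.500000) = 22.375000
  f(mid) > 0, so root is in [5.000000, 5.500000]

Step 2: midpoint = (5.000000 + 5.500000)/2 = 5.250000
  f(5.250000) = 0.703125
  f(mid) > 0, so root is in [5.000000, 5.250000]

Step 3: midpoint = (5.000000 + 5.250000)/2 = 5.125000
  f(5.125000) = -9.388672
  f(mid) < 0, so root is in [5.125000, 5.250000]

midpoint = 5.125000


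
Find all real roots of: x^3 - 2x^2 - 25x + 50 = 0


Let p(x) = x^3 - 2x^2 - 25x + 50. By the rational root theorem (leading coefficient 1), any rational root is an integer divisor of 50: try ±1, ±2, ... in turn.
Test x = 1: value = 24 ≠ 0.
Test x = -1: value = 72 ≠ 0.
Test x = 2: value = 0 ✓, so (x - 2) is a factor.
Synthetic division by (x - 2): bring down 1; 1(2) - 2 = 0; 0(2) - 25 = -25; (-25)(2) + 50 = 0 → quotient x^2 - 25, remainder 0.
Solve the quadratic x^2 - 25 = 0: discriminant = 0^2 - 4(1)(-25) = 0 + 100 = 100.
sqrt(100) = 10, so x = (0 ± 10)/2: x = 5 or x = -5.

x = -5, x = 2, x = 5


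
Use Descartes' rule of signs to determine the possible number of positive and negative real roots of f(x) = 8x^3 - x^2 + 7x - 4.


Descartes' rule of signs:

For positive roots, count sign changes in f(x) = 8x^3 - x^2 + 7x - 4:
Signs of coefficients: +, -, +, -
Number of sign changes: 3
Possible positive real roots: 3, 1

For negative roots, examine f(-x) = -8x^3 - x^2 - 7x - 4:
Signs of coefficients: -, -, -, -
Number of sign changes: 0
Possible negative real roots: 0

Positive roots: 3 or 1; Negative roots: 0


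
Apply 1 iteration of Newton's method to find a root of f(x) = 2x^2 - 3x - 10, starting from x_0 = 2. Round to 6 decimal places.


Newton's method: x_(n+1) = x_n - f(x_n)/f'(x_n)
f(x) = 2x^2 - 3x - 10
f'(x) = 4x - 3

Iteration 1:
  f(2.000000) = -8.000000
  f'(2.000000) = 5.000000
  x_1 = 2.000000 - (-8.000000)/(5.000000) = 3.600000

x_1 = 3.600000


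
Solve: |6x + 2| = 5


An absolute value equation |expr| = 5 gives two cases:
Case 1: 6x + 2 = 5
  6x = 3, so x = 1/2
Case 2: 6x + 2 = -5
  6x = -7, so x = -7/6

x = -7/6, x = 1/2


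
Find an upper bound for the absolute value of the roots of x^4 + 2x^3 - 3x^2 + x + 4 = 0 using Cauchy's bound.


Cauchy's bound: all roots r satisfy |r| <= 1 + max(|a_i/a_n|) for i = 0,...,n-1
where a_n is the leading coefficient.

Coefficients: [1, 2, -3, 1, 4]
Leading coefficient a_n = 1
Ratios |a_i/a_n|: 2, 3, 1, 4
Maximum ratio: 4
Cauchy's bound: |r| <= 1 + 4 = 5

Upper bound = 5


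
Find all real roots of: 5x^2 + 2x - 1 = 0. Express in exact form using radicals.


Using the quadratic formula: x = (-b ± sqrt(b^2 - 4ac)) / (2a)
Here a = 5, b = 2, c = -1
Discriminant = b^2 - 4ac = 2^2 - 4(5)(-1) = 4 + 20 = 24
Since discriminant = 24 > 0, there are two real roots.
x = (-2 ± 2*sqrt(6)) / 10
Simplifying: x = (-1 ± sqrt(6)) / 5
Numerically: x ≈ 0.2899 or x ≈ -0.6899

x = (-1 + sqrt(6)) / 5 or x = (-1 - sqrt(6)) / 5


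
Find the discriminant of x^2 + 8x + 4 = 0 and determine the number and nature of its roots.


For ax^2 + bx + c = 0, discriminant D = b^2 - 4ac
Here a = 1, b = 8, c = 4
D = (8)^2 - 4(1)(4) = 64 - 16 = 48

D = 48 > 0 but not a perfect square
The equation has 2 distinct real irrational roots.

Discriminant = 48, 2 distinct real irrational roots


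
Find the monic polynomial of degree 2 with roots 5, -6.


A monic polynomial with roots 5, -6 is:
p(x) = (x - 5)(x + 6)
After multiplying by (x - 5): x - 5
After multiplying by (x + 6): x^2 + x - 30

x^2 + x - 30


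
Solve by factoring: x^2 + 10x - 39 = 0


We need two numbers that multiply to -39 and add to 10.
Those numbers are -3 and 13 (since (-3) * 13 = -39 and (-3) + 13 = 10).
So x^2 + 10x - 39 = (x - 3)(x + 13) = 0
Setting each factor to zero: x = 3 or x = -13

x = -13, x = 3


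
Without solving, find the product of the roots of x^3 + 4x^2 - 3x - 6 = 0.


By Vieta's formulas for x^3 + bx^2 + cx + d = 0:
  r1 + r2 + r3 = -b/a = -4
  r1*r2 + r1*r3 + r2*r3 = c/a = -3
  r1*r2*r3 = -d/a = 6


Product = 6


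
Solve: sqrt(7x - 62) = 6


Square both sides: 7x - 62 = 6^2 = 36
7x = 36 + 62 = 98
x = 14
Check: sqrt(7*14 - 62) = sqrt(36) = 6 ✓

x = 14


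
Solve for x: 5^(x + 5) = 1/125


Express both sides with the same base.
1/125 = 5^(-3)
Since the bases match, equate exponents: x + 5 = -3
So x = -3 - (5) = -8

x = -8


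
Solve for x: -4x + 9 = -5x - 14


Starting with: -4x + 9 = -5x - 14
Move all x terms to left: (-4 + 5)x = -14 - 9
Simplify: x = -23
Divide both sides by 1: x = -23

x = -23


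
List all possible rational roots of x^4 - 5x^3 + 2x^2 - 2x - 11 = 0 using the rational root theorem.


Rational root theorem: possible roots are ±p/q where:
  p divides the constant term (-11): p ∈ {1, 11}
  q divides the leading coefficient (1): q ∈ {1}

All possible rational roots: -11, -1, 1, 11

-11, -1, 1, 11


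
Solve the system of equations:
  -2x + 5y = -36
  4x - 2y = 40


Using Cramer's rule:
Determinant D = (-2)(-2) - (4)(5) = 4 - 20 = -16
Dx = (-36)(-2) - (40)(5) = 72 - 200 = -128
Dy = (-2)(40) - (4)(-36) = -80 + 144 = 64
x = Dx/D = -128/-16 = 8
y = Dy/D = 64/-16 = -4

x = 8, y = -4


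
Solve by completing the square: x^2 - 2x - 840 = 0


Start: x^2 - 2x - 840 = 0
Move constant: x^2 - 2x = 840
Half of -2 is -1, squared is 1
Add 1 to both sides: x^2 - 2x + 1 = 841
(x - 1)^2 = 841
x - 1 = ±29
x = 1 + 29 = 30 or x = 1 - 29 = -28

x = -28, x = 30


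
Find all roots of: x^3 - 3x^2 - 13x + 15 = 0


Let p(x) = x^3 - 3x^2 - 13x + 15. By the rational root theorem (leading coefficient 1), any rational root is an integer divisor of 15: try ±1, ±2, ... in turn.
Test x = 1: value = 0 ✓, so (x - 1) is a factor.
Synthetic division by (x - 1): bring down 1; 1(1) - 3 = -2; (-2)(1) - 13 = -15; (-15)(1) + 15 = 0 → quotient x^2 - 2x - 15, remainder 0.
Solve the quadratic x^2 - 2x - 15 = 0: discriminant = (-2)^2 - 4(1)(-15) = 4 + 60 = 64.
sqrt(64) = 8, so x = (2 ± 8)/2: x = 5 or x = -3.
Collecting all roots found:

x = -3, x = 1, x = 5


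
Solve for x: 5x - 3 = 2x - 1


Starting with: 5x - 3 = 2x - 1
Move all x terms to left: (5 - 2)x = -1 + 3
Simplify: 3x = 2
Divide both sides by 3: x = 2/3

x = 2/3


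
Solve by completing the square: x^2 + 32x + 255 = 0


Start: x^2 + 32x + 255 = 0
Move constant: x^2 + 32x = -255
Half of 32 is 16, squared is 256
Add 256 to both sides: x^2 + 32x + 256 = 1
(x + 16)^2 = 1
x + 16 = ±1
x = -16 + 1 = -15 or x = -16 - 1 = -17

x = -17, x = -15


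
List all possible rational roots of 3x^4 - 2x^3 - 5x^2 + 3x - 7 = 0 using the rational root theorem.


Rational root theorem: possible roots are ±p/q where:
  p divides the constant term (-7): p ∈ {1, 7}
  q divides the leading coefficient (3): q ∈ {1, 3}

All possible rational roots: -7, -7/3, -1, -1/3, 1/3, 1, 7/3, 7

-7, -7/3, -1, -1/3, 1/3, 1, 7/3, 7


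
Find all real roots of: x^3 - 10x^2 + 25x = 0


The constant term is 0, so x = 0 is a root. Factor out x:
  x(x^2 - 10x + 25) = 0
Solve the quadratic x^2 - 10x + 25 = 0: discriminant = (-10)^2 - 4(1)(25) = 100 - 100 = 0.
Discriminant = 0, so a double root: x = 10/2 = 5.

x = 0, x = 5 (multiplicity 2)


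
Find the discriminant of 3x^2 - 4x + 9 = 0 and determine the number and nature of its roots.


For ax^2 + bx + c = 0, discriminant D = b^2 - 4ac
Here a = 3, b = -4, c = 9
D = (-4)^2 - 4(3)(9) = 16 - 108 = -92

D = -92 < 0
The equation has no real roots (2 complex conjugate roots).

Discriminant = -92, no real roots (2 complex conjugate roots)


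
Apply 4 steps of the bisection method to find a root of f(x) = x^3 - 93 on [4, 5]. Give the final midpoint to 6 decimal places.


f(x) = x^3 - 93
f(4) = -29 < 0
f(5) = 32 > 0

Step 1: midpoint = (4.000000 + 5.000000)/2 = 4.500000
  f(4.500000) = -1.875000
  f(mid) < 0, so root is in [4.500000, 5.000000]

Step 2: midpoint = (4.500000 + 5.000000)/2 = 4.750000
  f(4.750000) = 14.171875
  f(mid) > 0, so root is in [4.500000, 4.750000]

Step 3: midpoint = (4.500000 + 4.750000)/2 = 4.625000
  f(4.625000) = 5.931641
  f(mid) > 0, so root is in [4.500000, 4.625000]

Step 4: midpoint = (4.500000 + 4.625000)/2 = 4.562500
  f(4.562500) = 1.974854
  f(mid) > 0, so root is in [4.500000, 4.562500]

midpoint = 4.562500


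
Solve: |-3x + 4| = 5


An absolute value equation |expr| = 5 gives two cases:
Case 1: -3x + 4 = 5
  -3x = 1, so x = -1/3
Case 2: -3x + 4 = -5
  -3x = -9, so x = 3

x = -1/3, x = 3


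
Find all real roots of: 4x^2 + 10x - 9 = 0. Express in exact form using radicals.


Using the quadratic formula: x = (-b ± sqrt(b^2 - 4ac)) / (2a)
Here a = 4, b = 10, c = -9
Discriminant = b^2 - 4ac = 10^2 - 4(4)(-9) = 100 + 144 = 244
Since discriminant = 244 > 0, there are two real roots.
x = (-10 ± 2*sqrt(61)) / 8
Simplifying: x = (-5 ± sqrt(61)) / 4
Numerically: x ≈ 0.7026 or x ≈ -3.2026

x = (-5 + sqrt(61)) / 4 or x = (-5 - sqrt(61)) / 4


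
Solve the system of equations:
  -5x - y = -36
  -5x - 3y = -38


Using Cramer's rule:
Determinant D = (-5)(-3) - (-5)(-1) = 15 - 5 = 10
Dx = (-36)(-3) - (-38)(-1) = 108 - 38 = 70
Dy = (-5)(-38) - (-5)(-36) = 190 - 180 = 10
x = Dx/D = 70/10 = 7
y = Dy/D = 10/10 = 1

x = 7, y = 1


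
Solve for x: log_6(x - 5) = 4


Convert to exponential form: x - 5 = 6^4 = 1296
x = 1296 + 5 = 1301
Check: log_6(1301 - 5) = log_6(1296) = log_6(1296) = 4 ✓

x = 1301


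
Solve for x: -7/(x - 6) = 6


Multiply both sides by (x - 6): -7 = 6(x - 6)
Distribute: -7 = 6x - 36
6x = -7 + 36 = 29
x = 29/6

x = 29/6


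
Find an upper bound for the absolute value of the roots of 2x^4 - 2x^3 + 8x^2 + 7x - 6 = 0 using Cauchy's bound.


Cauchy's bound: all roots r satisfy |r| <= 1 + max(|a_i/a_n|) for i = 0,...,n-1
where a_n is the leading coefficient.

Coefficients: [2, -2, 8, 7, -6]
Leading coefficient a_n = 2
Ratios |a_i/a_n|: 1, 4, 7/2, 3
Maximum ratio: 4
Cauchy's bound: |r| <= 1 + 4 = 5

Upper bound = 5


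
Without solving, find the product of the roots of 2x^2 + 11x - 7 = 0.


By Vieta's formulas for ax^2 + bx + c = 0:
  Sum of roots = -b/a
  Product of roots = c/a

Here a = 2, b = 11, c = -7
Sum = -(11)/2 = -11/2
Product = -7/2 = -7/2

Product = -7/2


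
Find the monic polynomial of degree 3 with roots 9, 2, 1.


A monic polynomial with roots 9, 2, 1 is:
p(x) = (x - 9)(x - 2)(x - 1)
After multiplying by (x - 9): x - 9
After multiplying by (x - 2): x^2 - 11x + 18
After multiplying by (x - 1): x^3 - 12x^2 + 29x - 18

x^3 - 12x^2 + 29x - 18


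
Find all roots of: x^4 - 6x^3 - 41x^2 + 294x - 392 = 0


Let p(x) = x^4 - 6x^3 - 41x^2 + 294x - 392. By the rational root theorem (leading coefficient 1), any rational root is an integer divisor of 392: try ±1, ±2, ... in turn.
Test x = 1: value = -144 ≠ 0.
Test x = -1: value = -720 ≠ 0.
Test x = 2: value = 0 ✓, so (x - 2) is a factor.
Synthetic division by (x - 2): bring down 1; 1(2) - 6 = -4; (-4)(2) - 41 = -49; (-49)(2) + 294 = 196; 196(2) - 392 = 0 → quotient x^3 - 4x^2 - 49x + 196, remainder 0.
Continue with the quotient x^3 - 4x^2 - 49x + 196 (candidates must divide 196; re-test x = 2 first in case it repeats).
Test x = 2: value = 90 ≠ 0.
Test x = -2: value = 270 ≠ 0.
Test x = 4: value = 0 ✓, so (x - 4) is a factor.
Synthetic division by (x - 4): bring down 1; 1(4) - 4 = 0; 0(4) - 49 = -49; (-49)(4) + 196 = 0 → quotient x^2 - 49, remainder 0.
Solve the quadratic x^2 - 49 = 0: discriminant = 0^2 - 4(1)(-49) = 0 + 196 = 196.
sqrt(196) = 14, so x = (0 ± 14)/2: x = 7 or x = -7.
Collecting all roots found:

x = -7, x = 2, x = 4, x = 7


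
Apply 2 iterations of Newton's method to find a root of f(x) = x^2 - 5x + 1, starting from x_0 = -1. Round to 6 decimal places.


Newton's method: x_(n+1) = x_n - f(x_n)/f'(x_n)
f(x) = x^2 - 5x + 1
f'(x) = 2x - 5

Iteration 1:
  f(-1.000000) = 7.000000
  f'(-1.000000) = -7.000000
  x_1 = -1.000000 - (7.000000)/(-7.000000) = 0.000000

Iteration 2:
  f(0.000000) = 1.000000
  f'(0.000000) = -5.000000
  x_2 = 0.000000 - (1.000000)/(-5.000000) = 0.200000

x_2 = 0.200000


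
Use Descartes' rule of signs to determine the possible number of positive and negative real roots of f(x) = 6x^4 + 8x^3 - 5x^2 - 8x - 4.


Descartes' rule of signs:

For positive roots, count sign changes in f(x) = 6x^4 + 8x^3 - 5x^2 - 8x - 4:
Signs of coefficients: +, +, -, -, -
Number of sign changes: 1
Possible positive real roots: 1

For negative roots, examine f(-x) = 6x^4 - 8x^3 - 5x^2 + 8x - 4:
Signs of coefficients: +, -, -, +, -
Number of sign changes: 3
Possible negative real roots: 3, 1

Positive roots: 1; Negative roots: 3 or 1


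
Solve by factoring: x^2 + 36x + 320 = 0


We need two numbers that multiply to 320 and add to 36.
Those numbers are 20 and 16 (since 20 * 16 = 320 and 20 + 16 = 36).
So x^2 + 36x + 320 = (x + 20)(x + 16) = 0
Setting each factor to zero: x = -20 or x = -16

x = -20, x = -16


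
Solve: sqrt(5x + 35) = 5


Square both sides: 5x + 35 = 5^2 = 25
5x = 25 - 35 = -10
x = -2
Check: sqrt(5*(-2) + 35) = sqrt(25) = 5 ✓

x = -2


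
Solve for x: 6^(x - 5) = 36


Express both sides with the same base.
36 = 6^2
Since the bases match, equate exponents: x - 5 = 2
So x = 2 - (-5) = 7

x = 7


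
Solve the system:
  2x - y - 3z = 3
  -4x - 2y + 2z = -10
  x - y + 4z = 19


Using Cramer's rule. Expand each determinant along the first row.
D  = 2*[(-2)*4 - 2*(-1)] - (-1)*[(-4)*4 - 2*1] + (-3)*[(-4)*(-1) - (-2)*1]
  = 2*(-6) - (-1)*(-18) + (-3)*(6) = -48
Dx = 3*[(-2)*4 - 2*(-1)] - (-1)*[(-10)*4 - 2*19] + (-3)*[(-10)*(-1) - (-2)*19]
  = 3*(-6) - (-1)*(-78) + (-3)*(48) = -240
Dy = 2*[(-10)*4 - 2*19] - 3*[(-4)*4 - 2*1] + (-3)*[(-4)*19 - (-10)*1]
  = 2*(-78) - 3*(-18) + (-3)*(-66) = 96
Dz = 2*[(-2)*19 - (-10)*(-1)] - (-1)*[(-4)*19 - (-10)*1] + 3*[(-4)*(-1) - (-2)*1]
  = 2*(-48) - (-1)*(-66) + 3*(6) = -144
x = Dx/D = -240/-48 = 5, y = Dy/D = 96/-48 = -2, z = Dz/D = -144/-48 = 3
Check eq1: (2)(5) + (-1)(-2) + (-3)(3) = 3 = 3 ✓
Check eq2: (-4)(5) + (-2)(-2) + (2)(3) = -10 = -10 ✓
Check eq3: (1)(5) + (-1)(-2) + (4)(3) = 19 = 19 ✓

x = 5, y = -2, z = 3


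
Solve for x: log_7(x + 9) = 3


Convert to exponential form: x + 9 = 7^3 = 343
x = 343 - 9 = 334
Check: log_7(334 + 9) = log_7(343) = log_7(343) = 3 ✓

x = 334


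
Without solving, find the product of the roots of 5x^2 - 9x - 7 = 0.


By Vieta's formulas for ax^2 + bx + c = 0:
  Sum of roots = -b/a
  Product of roots = c/a

Here a = 5, b = -9, c = -7
Sum = -(-9)/5 = 9/5
Product = -7/5 = -7/5

Product = -7/5


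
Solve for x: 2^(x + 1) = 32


Express both sides with the same base.
32 = 2^5
Since the bases match, equate exponents: x + 1 = 5
So x = 5 - (1) = 4

x = 4


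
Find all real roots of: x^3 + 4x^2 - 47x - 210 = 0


Let p(x) = x^3 + 4x^2 - 47x - 210. By the rational root theorem (leading coefficient 1), any rational root is an integer divisor of 210: try ±1, ±2, ... in turn.
Test x = 1: value = -252 ≠ 0.
Test x = -1: value = -160 ≠ 0.
Test x = 2: value = -280 ≠ 0.
Test x = -2: value = -108 ≠ 0.
Test x = 3: value = -288 ≠ 0.
Test x = -3: value = -60 ≠ 0.
Test x = 5: value = -220 ≠ 0.
Test x = -5: value = 0 ✓, so (x + 5) is a factor.
Synthetic division by (x + 5): bring down 1; 1(-5) + 4 = -1; (-1)(-5) - 47 = -42; (-42)(-5) - 210 = 0 → quotient x^2 - x - 42, remainder 0.
Solve the quadratic x^2 - x - 42 = 0: discriminant = (-1)^2 - 4(1)(-42) = 1 + 168 = 169.
sqrt(169) = 13, so x = (1 ± 13)/2: x = 7 or x = -6.

x = -6, x = -5, x = 7


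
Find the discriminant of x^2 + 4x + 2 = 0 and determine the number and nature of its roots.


For ax^2 + bx + c = 0, discriminant D = b^2 - 4ac
Here a = 1, b = 4, c = 2
D = (4)^2 - 4(1)(2) = 16 - 8 = 8

D = 8 > 0 but not a perfect square
The equation has 2 distinct real irrational roots.

Discriminant = 8, 2 distinct real irrational roots


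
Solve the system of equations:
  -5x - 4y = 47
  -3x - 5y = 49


Using Cramer's rule:
Determinant D = (-5)(-5) - (-3)(-4) = 25 - 12 = 13
Dx = (47)(-5) - (49)(-4) = -235 + 196 = -39
Dy = (-5)(49) - (-3)(47) = -245 + 141 = -104
x = Dx/D = -39/13 = -3
y = Dy/D = -104/13 = -8

x = -3, y = -8


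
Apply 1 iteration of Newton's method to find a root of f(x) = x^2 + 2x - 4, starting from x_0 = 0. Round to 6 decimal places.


Newton's method: x_(n+1) = x_n - f(x_n)/f'(x_n)
f(x) = x^2 + 2x - 4
f'(x) = 2x + 2

Iteration 1:
  f(0.000000) = -4.000000
  f'(0.000000) = 2.000000
  x_1 = 0.000000 - (-4.000000)/(2.000000) = 2.000000

x_1 = 2.000000


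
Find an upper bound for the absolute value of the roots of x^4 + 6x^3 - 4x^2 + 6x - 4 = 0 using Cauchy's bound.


Cauchy's bound: all roots r satisfy |r| <= 1 + max(|a_i/a_n|) for i = 0,...,n-1
where a_n is the leading coefficient.

Coefficients: [1, 6, -4, 6, -4]
Leading coefficient a_n = 1
Ratios |a_i/a_n|: 6, 4, 6, 4
Maximum ratio: 6
Cauchy's bound: |r| <= 1 + 6 = 7

Upper bound = 7


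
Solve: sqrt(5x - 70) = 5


Square both sides: 5x - 70 = 5^2 = 25
5x = 25 + 70 = 95
x = 19
Check: sqrt(5*19 - 70) = sqrt(25) = 5 ✓

x = 19


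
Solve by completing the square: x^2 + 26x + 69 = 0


Start: x^2 + 26x + 69 = 0
Move constant: x^2 + 26x = -69
Half of 26 is 13, squared is 169
Add 169 to both sides: x^2 + 26x + 169 = 100
(x + 13)^2 = 100
x + 13 = ±10
x = -13 + 10 = -3 or x = -13 - 10 = -23

x = -23, x = -3


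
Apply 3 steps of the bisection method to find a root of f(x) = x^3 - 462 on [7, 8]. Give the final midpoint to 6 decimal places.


f(x) = x^3 - 462
f(7) = -119 < 0
f(8) = 50 > 0

Step 1: midpoint = (7.000000 + 8.000000)/2 = 7.500000
  f(7.500000) = -40.125000
  f(mid) < 0, so root is in [7.500000, 8.000000]

Step 2: midpoint = (7.500000 + 8.000000)/2 = 7.750000
  f(7.750000) = 3.484375
  f(mid) > 0, so root is in [7.500000, 7.750000]

Step 3: midpoint = (7.500000 + 7.750000)/2 = 7.625000
  f(7.625000) = -18.677734
  f(mid) < 0, so root is in [7.625000, 7.750000]

midpoint = 7.625000


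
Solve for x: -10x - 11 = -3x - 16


Starting with: -10x - 11 = -3x - 16
Move all x terms to left: (-10 + 3)x = -16 + 11
Simplify: -7x = -5
Divide both sides by -7: x = 5/7

x = 5/7


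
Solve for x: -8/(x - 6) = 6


Multiply both sides by (x - 6): -8 = 6(x - 6)
Distribute: -8 = 6x - 36
6x = -8 + 36 = 28
x = 14/3

x = 14/3


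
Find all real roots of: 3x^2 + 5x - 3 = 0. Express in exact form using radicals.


Using the quadratic formula: x = (-b ± sqrt(b^2 - 4ac)) / (2a)
Here a = 3, b = 5, c = -3
Discriminant = b^2 - 4ac = 5^2 - 4(3)(-3) = 25 + 36 = 61
Since discriminant = 61 > 0, there are two real roots.
x = (-5 ± sqrt(61)) / 6
Numerically: x ≈ 0.4684 or x ≈ -2.1350

x = (-5 + sqrt(61)) / 6 or x = (-5 - sqrt(61)) / 6


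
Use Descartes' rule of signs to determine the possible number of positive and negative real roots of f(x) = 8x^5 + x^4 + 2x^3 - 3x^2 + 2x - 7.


Descartes' rule of signs:

For positive roots, count sign changes in f(x) = 8x^5 + x^4 + 2x^3 - 3x^2 + 2x - 7:
Signs of coefficients: +, +, +, -, +, -
Number of sign changes: 3
Possible positive real roots: 3, 1

For negative roots, examine f(-x) = -8x^5 + x^4 - 2x^3 - 3x^2 - 2x - 7:
Signs of coefficients: -, +, -, -, -, -
Number of sign changes: 2
Possible negative real roots: 2, 0

Positive roots: 3 or 1; Negative roots: 2 or 0


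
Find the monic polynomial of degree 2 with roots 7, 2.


A monic polynomial with roots 7, 2 is:
p(x) = (x - 7)(x - 2)
After multiplying by (x - 7): x - 7
After multiplying by (x - 2): x^2 - 9x + 14

x^2 - 9x + 14


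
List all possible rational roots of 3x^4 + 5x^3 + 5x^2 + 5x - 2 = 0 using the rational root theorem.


Rational root theorem: possible roots are ±p/q where:
  p divides the constant term (-2): p ∈ {1, 2}
  q divides the leading coefficient (3): q ∈ {1, 3}

All possible rational roots: -2, -1, -2/3, -1/3, 1/3, 2/3, 1, 2

-2, -1, -2/3, -1/3, 1/3, 2/3, 1, 2


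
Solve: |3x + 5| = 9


An absolute value equation |expr| = 9 gives two cases:
Case 1: 3x + 5 = 9
  3x = 4, so x = 4/3
Case 2: 3x + 5 = -9
  3x = -14, so x = -14/3

x = -14/3, x = 4/3


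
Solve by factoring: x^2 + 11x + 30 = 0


We need two numbers that multiply to 30 and add to 11.
Those numbers are 5 and 6 (since 5 * 6 = 30 and 5 + 6 = 11).
So x^2 + 11x + 30 = (x + 5)(x + 6) = 0
Setting each factor to zero: x = -5 or x = -6

x = -6, x = -5


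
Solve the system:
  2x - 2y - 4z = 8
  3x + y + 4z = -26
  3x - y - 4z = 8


Using Cramer's rule. Expand each determinant along the first row.
D  = 2*[1*(-4) - 4*(-1)] - (-2)*[3*(-4) - 4*3] + (-4)*[3*(-1) - 1*3]
  = 2*(0) - (-2)*(-24) + (-4)*(-6) = -24
Dx = 8*[1*(-4) - 4*(-1)] - (-2)*[(-26)*(-4) - 4*8] + (-4)*[(-26)*(-1) - 1*8]
  = 8*(0) - (-2)*(72) + (-4)*(18) = 72
Dy = 2*[(-26)*(-4) - 4*8] - 8*[3*(-4) - 4*3] + (-4)*[3*8 - (-26)*3]
  = 2*(72) - 8*(-24) + (-4)*(102) = -72
Dz = 2*[1*8 - (-26)*(-1)] - (-2)*[3*8 - (-26)*3] + 8*[3*(-1) - 1*3]
  = 2*(-18) - (-2)*(102) + 8*(-6) = 120
x = Dx/D = 72/-24 = -3, y = Dy/D = -72/-24 = 3, z = Dz/D = 120/-24 = -5
Check eq1: (2)(-3) + (-2)(3) + (-4)(-5) = 8 = 8 ✓
Check eq2: (3)(-3) + (1)(3) + (4)(-5) = -26 = -26 ✓
Check eq3: (3)(-3) + (-1)(3) + (-4)(-5) = 8 = 8 ✓

x = -3, y = 3, z = -5


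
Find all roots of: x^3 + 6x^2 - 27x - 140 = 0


Let p(x) = x^3 + 6x^2 - 27x - 140. By the rational root theorem (leading coefficient 1), any rational root is an integer divisor of 140: try ±1, ±2, ... in turn.
Test x = 1: value = -160 ≠ 0.
Test x = -1: value = -108 ≠ 0.
Test x = 2: value = -162 ≠ 0.
Test x = -2: value = -70 ≠ 0.
Test x = 4: value = -88 ≠ 0.
Test x = -4: value = 0 ✓, so (x + 4) is a factor.
Synthetic division by (x + 4): bring down 1; 1(-4) + 6 = 2; 2(-4) - 27 = -35; (-35)(-4) - 140 = 0 → quotient x^2 + 2x - 35, remainder 0.
Solve the quadratic x^2 + 2x - 35 = 0: discriminant = 2^2 - 4(1)(-35) = 4 + 140 = 144.
sqrt(144) = 12, so x = (-2 ± 12)/2: x = 5 or x = -7.
Collecting all roots found:

x = -7, x = -4, x = 5


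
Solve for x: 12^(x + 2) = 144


Express both sides with the same base.
144 = 12^2
Since the bases match, equate exponents: x + 2 = 2
So x = 2 - (2) = 0

x = 0


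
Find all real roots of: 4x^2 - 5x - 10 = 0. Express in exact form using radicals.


Using the quadratic formula: x = (-b ± sqrt(b^2 - 4ac)) / (2a)
Here a = 4, b = -5, c = -10
Discriminant = b^2 - 4ac = (-5)^2 - 4(4)(-10) = 25 + 160 = 185
Since discriminant = 185 > 0, there are two real roots.
x = (5 ± sqrt(185)) / 8
Numerically: x ≈ 2.3252 or x ≈ -1.0752

x = (5 + sqrt(185)) / 8 or x = (5 - sqrt(185)) / 8


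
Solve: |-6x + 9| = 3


An absolute value equation |expr| = 3 gives two cases:
Case 1: -6x + 9 = 3
  -6x = -6, so x = 1
Case 2: -6x + 9 = -3
  -6x = -12, so x = 2

x = 1, x = 2


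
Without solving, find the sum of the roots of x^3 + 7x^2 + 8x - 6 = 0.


By Vieta's formulas for x^3 + bx^2 + cx + d = 0:
  r1 + r2 + r3 = -b/a = -7
  r1*r2 + r1*r3 + r2*r3 = c/a = 8
  r1*r2*r3 = -d/a = 6


Sum = -7


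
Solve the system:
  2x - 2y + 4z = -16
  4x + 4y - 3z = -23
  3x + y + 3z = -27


Using Cramer's rule. Expand each determinant along the first row.
D  = 2*[4*3 - (-3)*1] - (-2)*[4*3 - (-3)*3] + 4*[4*1 - 4*3]
  = 2*(15) - (-2)*(21) + 4*(-8) = 40
Dx = (-16)*[4*3 - (-3)*1] - (-2)*[(-23)*3 - (-3)*(-27)] + 4*[(-23)*1 - 4*(-27)]
  = (-16)*(15) - (-2)*(-150) + 4*(85) = -200
Dy = 2*[(-23)*3 - (-3)*(-27)] - (-16)*[4*3 - (-3)*3] + 4*[4*(-27) - (-23)*3]
  = 2*(-150) - (-16)*(21) + 4*(-39) = -120
Dz = 2*[4*(-27) - (-23)*1] - (-2)*[4*(-27) - (-23)*3] + (-16)*[4*1 - 4*3]
  = 2*(-85) - (-2)*(-39) + (-16)*(-8) = -120
x = Dx/D = -200/40 = -5, y = Dy/D = -120/40 = -3, z = Dz/D = -120/40 = -3
Check eq1: (2)(-5) + (-2)(-3) + (4)(-3) = -16 = -16 ✓
Check eq2: (4)(-5) + (4)(-3) + (-3)(-3) = -23 = -23 ✓
Check eq3: (3)(-5) + (1)(-3) + (3)(-3) = -27 = -27 ✓

x = -5, y = -3, z = -3


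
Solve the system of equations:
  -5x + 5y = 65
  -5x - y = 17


Using Cramer's rule:
Determinant D = (-5)(-1) - (-5)(5) = 5 + 25 = 30
Dx = (65)(-1) - (17)(5) = -65 - 85 = -150
Dy = (-5)(17) - (-5)(65) = -85 + 325 = 240
x = Dx/D = -150/30 = -5
y = Dy/D = 240/30 = 8

x = -5, y = 8


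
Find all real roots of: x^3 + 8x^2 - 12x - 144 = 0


Let p(x) = x^3 + 8x^2 - 12x - 144. By the rational root theorem (leading coefficient 1), any rational root is an integer divisor of 144: try ±1, ±2, ... in turn.
Test x = 1: value = -147 ≠ 0.
Test x = -1: value = -125 ≠ 0.
Test x = 2: value = -128 ≠ 0.
Test x = -2: value = -96 ≠ 0.
Test x = 3: value = -81 ≠ 0.
Test x = -3: value = -63 ≠ 0.
Test x = 4: value = 0 ✓, so (x - 4) is a factor.
Synthetic division by (x - 4): bring down 1; 1(4) + 8 = 12; 12(4) - 12 = 36; 36(4) - 144 = 0 → quotient x^2 + 12x + 36, remainder 0.
Solve the quadratic x^2 + 12x + 36 = 0: discriminant = 12^2 - 4(1)(36) = 144 - 144 = 0.
Discriminant = 0, so a double root: x = -12/2 = -6.

x = -6 (multiplicity 2), x = 4
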